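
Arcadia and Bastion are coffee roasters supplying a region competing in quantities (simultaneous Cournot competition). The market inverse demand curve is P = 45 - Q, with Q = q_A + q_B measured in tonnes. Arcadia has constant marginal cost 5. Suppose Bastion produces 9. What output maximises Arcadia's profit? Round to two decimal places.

With the rival's output fixed at 9, Arcadia's profit is π_A = (45 - 9 - q_A)q_A - (5q_A) = (36 - q_A)q_A - (5q_A).
∂π_A/∂q_A = 31 - 2q_A = 0, so q_A = 31/2.

15.50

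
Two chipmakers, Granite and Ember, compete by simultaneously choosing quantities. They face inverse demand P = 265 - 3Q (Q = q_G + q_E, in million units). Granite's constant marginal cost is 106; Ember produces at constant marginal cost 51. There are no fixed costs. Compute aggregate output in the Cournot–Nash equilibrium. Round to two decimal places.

Granite's profit: π_G = (265 - 3Q)q_G - (106q_G). Setting ∂π_G/∂q_G = 0: 159 - 6q_G - 3(q_E) = 0.
Ember's profit: π_E = (265 - 3Q)q_E - (51q_E). Setting ∂π_E/∂q_E = 0: 214 - 6q_E - 3(q_G) = 0.
So q_G = (159 - 3q_E)/6 and q_E = (214 - 3q_G)/6.
Solving the pair: q_G = 104/9, q_E = 269/9.
Total output Q = 104/9 + 269/9 = 373/9.

41.44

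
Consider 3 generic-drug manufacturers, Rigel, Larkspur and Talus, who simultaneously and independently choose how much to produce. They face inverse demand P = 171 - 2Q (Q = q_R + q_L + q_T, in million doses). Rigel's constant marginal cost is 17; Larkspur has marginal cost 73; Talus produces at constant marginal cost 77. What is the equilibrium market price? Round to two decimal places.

Rigel's profit: π_R = (171 - 2Q)q_R - (17q_R). Setting ∂π_R/∂q_R = 0: 154 - 4q_R - 2(q_L + q_T) = 0.
Larkspur's profit: π_L = (171 - 2Q)q_L - (73q_L). Setting ∂π_L/∂q_L = 0: 98 - 4q_L - 2(q_R + q_T) = 0.
Talus's profit: π_T = (171 - 2Q)q_T - (77q_T). Setting ∂π_T/∂q_T = 0: 94 - 4q_T - 2(q_R + q_L) = 0.
Adding the 3 first-order conditions: 346 − 8Q = 0, so Q = 173/4.
Back-substituting: q_R = (154 − 173/2)/2 = 135/4, q_L = (98 − 173/2)/2 = 23/4, q_T = (94 − 173/2)/2 = 15/4.
Total output Q = 173/4, so price P = 171 - 2·(173/4) = 169/2.

84.50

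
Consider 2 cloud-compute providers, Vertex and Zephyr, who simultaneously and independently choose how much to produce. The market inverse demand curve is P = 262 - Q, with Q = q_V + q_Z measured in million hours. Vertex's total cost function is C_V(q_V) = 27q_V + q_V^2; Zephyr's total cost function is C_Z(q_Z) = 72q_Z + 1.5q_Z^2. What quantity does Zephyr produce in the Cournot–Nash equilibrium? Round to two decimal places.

Vertex's profit: π_V = (262 - Q)q_V - (27q_V + q_V²). Setting ∂π_V/∂q_V = 0: 235 - 4q_V - (q_Z) = 0.
Zephyr's profit: π_Z = (262 - Q)q_Z - (72q_Z + (3/2)q_Z²). Setting ∂π_Z/∂q_Z = 0: 190 - 5q_Z - (q_V) = 0.
Best responses: q_V = (235 - q_Z)/4, q_Z = (190 - q_V)/5.
Substituting one into the other gives q_V = 985/19 and q_Z = 525/19.

27.63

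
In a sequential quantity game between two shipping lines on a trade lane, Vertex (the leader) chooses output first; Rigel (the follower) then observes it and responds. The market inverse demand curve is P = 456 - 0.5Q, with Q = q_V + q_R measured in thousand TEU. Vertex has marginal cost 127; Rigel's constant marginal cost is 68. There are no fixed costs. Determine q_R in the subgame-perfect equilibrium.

The follower Rigel best-responds to any q_V: π_R = (456 - 0.5Q)q_R - 68q_R.
∂π_R/∂q_R = 388 - (1/2)q_V - q_R = 0 gives the reaction function q_R = (388 - (1/2)q_V).
Vertex substitutes q_R(q_V) into its own profit: π_V = q_V(456 - (1/2)q_V - (388 - (1/2)q_V)/2) - 127q_V = (262 - (1/4)q_V)q_V - 127q_V.
Maximising: ∂π_V/∂q_V = 135 - (1/2)q_V = 0, giving q_V = 270.
Then q_R = (388 - (1/2)·270) = 253.

253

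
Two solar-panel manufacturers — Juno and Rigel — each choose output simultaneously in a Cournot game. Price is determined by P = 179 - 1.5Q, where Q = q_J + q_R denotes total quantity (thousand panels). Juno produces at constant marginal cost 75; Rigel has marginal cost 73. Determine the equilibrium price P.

Juno's profit: π_J = (179 - 1.5Q)q_J - (75q_J). Setting ∂π_J/∂q_J = 0: 104 - 3q_J - (3/2)(q_R) = 0.
Rigel's first-order condition: 106 - 3q_R - (3/2)(q_J) = 0.
Rearranging gives the reaction functions q_J = (104 - (3/2)q_R)/3 and q_R = (106 - (3/2)q_J)/3.
Substituting one into the other gives q_J = 68/3 and q_R = 24.
Total output Q = 140/3, so price P = 179 - (3/2)·(140/3) = 109.

109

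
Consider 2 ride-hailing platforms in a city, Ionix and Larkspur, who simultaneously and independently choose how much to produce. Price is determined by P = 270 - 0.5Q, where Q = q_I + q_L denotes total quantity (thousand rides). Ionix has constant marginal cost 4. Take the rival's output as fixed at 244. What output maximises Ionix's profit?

144

With the rival's output fixed at 244, Ionix's profit is π_I = (270 - (1/2)·244 - (1/2)q_I)q_I - (4q_I) = (148 - (1/2)q_I)q_I - (4q_I).
∂π_I/∂q_I = 144 - q_I = 0, so q_I = 144.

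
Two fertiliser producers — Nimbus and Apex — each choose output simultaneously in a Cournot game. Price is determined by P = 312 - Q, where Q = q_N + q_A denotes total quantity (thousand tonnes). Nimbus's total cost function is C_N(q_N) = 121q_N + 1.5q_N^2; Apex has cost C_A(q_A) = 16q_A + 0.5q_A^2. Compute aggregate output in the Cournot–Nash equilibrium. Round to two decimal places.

Nimbus's profit: π_N = (312 - Q)q_N - (121q_N + (3/2)q_N²). Setting ∂π_N/∂q_N = 0: 191 - 5q_N - (q_A) = 0.
Apex's profit: π_A = (312 - Q)q_A - (16q_A + (1/2)q_A²). Setting ∂π_A/∂q_A = 0: 296 - 3q_A - (q_N) = 0.
Rearranging gives the reaction functions q_N = (191 - q_A)/5 and q_A = (296 - q_N)/3.
Substituting one into the other gives q_N = 277/14 and q_A = 1289/14.
Total output Q = 277/14 + 1289/14 = 783/7.

111.86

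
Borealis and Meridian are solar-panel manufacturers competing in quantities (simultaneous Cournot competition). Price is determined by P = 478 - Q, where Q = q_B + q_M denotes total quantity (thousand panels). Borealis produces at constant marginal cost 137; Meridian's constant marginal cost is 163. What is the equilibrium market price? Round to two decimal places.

259.33

Borealis's profit: π_B = (478 - Q)q_B - (137q_B). Setting ∂π_B/∂q_B = 0: 341 - 2q_B - (q_M) = 0.
Meridian's profit: π_M = (478 - Q)q_M - (163q_M). Setting ∂π_M/∂q_M = 0: 315 - 2q_M - (q_B) = 0.
Rearranging gives the reaction functions q_B = (341 - q_M)/2 and q_M = (315 - q_B)/2.
Solving the pair: q_B = 367/3, q_M = 289/3.
Total output Q = 656/3, so price P = 478 - 656/3 = 778/3.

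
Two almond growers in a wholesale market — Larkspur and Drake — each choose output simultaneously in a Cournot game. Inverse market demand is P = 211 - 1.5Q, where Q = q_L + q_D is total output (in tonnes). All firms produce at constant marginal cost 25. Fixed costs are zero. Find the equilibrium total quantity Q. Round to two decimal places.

82.67

A representative firm's profit is π_i = q_i(211 - 1.5Q) - 25q_i.
Setting ∂π_i/∂q_i = 0 with rivals' quantities fixed: 186 - 3q_i - (3/2)q_j = 0.
With identical firms every q_j equals q_i, so q_j = q_i and 186 = (9/2)q_i, giving q_i = 124/3.
Total output Q = 124/3 + 124/3 = 248/3.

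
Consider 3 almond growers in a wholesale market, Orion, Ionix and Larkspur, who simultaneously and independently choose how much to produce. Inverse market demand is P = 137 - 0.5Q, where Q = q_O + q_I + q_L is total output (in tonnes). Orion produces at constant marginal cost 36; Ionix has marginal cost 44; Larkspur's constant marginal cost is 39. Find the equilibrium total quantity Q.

146

Orion's profit: π_O = (137 - 0.5Q)q_O - (36q_O). Setting ∂π_O/∂q_O = 0: 101 - q_O - (1/2)(q_I + q_L) = 0.
Ionix's first-order condition: 93 - q_I - (1/2)(q_O + q_L) = 0.
Larkspur's first-order condition: 98 - q_L - (1/2)(q_O + q_I) = 0.
Summing all 3 equations gives 292 − 2Q = 0, hence Q = 146.
Back-substituting: q_O = (101 − 73)/(1/2) = 56, q_I = (93 − 73)/(1/2) = 40, q_L = (98 − 73)/(1/2) = 50.
Total output Q = 56 + 40 + 50 = 146.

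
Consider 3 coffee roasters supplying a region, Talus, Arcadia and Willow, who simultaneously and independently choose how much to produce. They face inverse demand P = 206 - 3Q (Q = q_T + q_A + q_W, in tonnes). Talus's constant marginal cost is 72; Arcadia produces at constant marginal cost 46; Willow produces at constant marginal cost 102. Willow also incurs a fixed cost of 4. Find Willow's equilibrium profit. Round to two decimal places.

Talus's profit: π_T = (206 - 3Q)q_T - (72q_T). Setting ∂π_T/∂q_T = 0: 134 - 6q_T - 3(q_A + q_W) = 0.
Arcadia's first-order condition: 160 - 6q_A - 3(q_T + q_W) = 0.
Willow's first-order condition: 104 - 6q_W - 3(q_T + q_A) = 0.
Adding the 3 first-order conditions: 398 − 12Q = 0, so Q = 199/6.
Back-substituting: q_T = (134 − 199/2)/3 = 23/2, q_A = (160 − 199/2)/3 = 121/6, q_W = (104 − 199/2)/3 = 3/2.
Price P = 206 - 3·(199/6) = 213/2.
Willow's profit: (213/2 - 102)·(3/2) - 4 = 11/4.

2.75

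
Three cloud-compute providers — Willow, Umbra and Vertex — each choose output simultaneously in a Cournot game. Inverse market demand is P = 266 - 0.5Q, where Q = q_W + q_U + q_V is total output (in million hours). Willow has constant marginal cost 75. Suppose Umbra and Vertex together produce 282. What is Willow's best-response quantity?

With rivals' combined output fixed at 282, Willow's profit is π_W = (266 - (1/2)·282 - (1/2)q_W)q_W - (75q_W) = (125 - (1/2)q_W)q_W - (75q_W).
∂π_W/∂q_W = 50 - q_W = 0, so q_W = 50.

50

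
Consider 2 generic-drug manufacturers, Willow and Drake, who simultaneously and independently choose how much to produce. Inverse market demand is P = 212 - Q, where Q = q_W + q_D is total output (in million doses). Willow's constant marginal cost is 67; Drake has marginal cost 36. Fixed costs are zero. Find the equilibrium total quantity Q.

Willow's profit: π_W = (212 - Q)q_W - (67q_W). Setting ∂π_W/∂q_W = 0: 145 - 2q_W - (q_D) = 0.
Drake's profit: π_D = (212 - Q)q_D - (36q_D). Setting ∂π_D/∂q_D = 0: 176 - 2q_D - (q_W) = 0.
Rearranging gives the reaction functions q_W = (145 - q_D)/2 and q_D = (176 - q_W)/2.
Solving the pair: q_W = 38, q_D = 69.
Total output Q = 38 + 69 = 107.

107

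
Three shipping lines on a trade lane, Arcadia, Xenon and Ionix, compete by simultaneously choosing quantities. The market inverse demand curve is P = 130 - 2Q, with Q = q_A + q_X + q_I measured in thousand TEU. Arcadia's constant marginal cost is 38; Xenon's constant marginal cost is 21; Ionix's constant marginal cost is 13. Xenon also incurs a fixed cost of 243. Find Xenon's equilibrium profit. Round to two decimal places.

Arcadia's profit: π_A = (130 - 2Q)q_A - (38q_A). Setting ∂π_A/∂q_A = 0: 92 - 4q_A - 2(q_X + q_I) = 0.
Xenon's profit: π_X = (130 - 2Q)q_X - (21q_X). Setting ∂π_X/∂q_X = 0: 109 - 4q_X - 2(q_A + q_I) = 0.
Ionix's first-order condition: 117 - 4q_I - 2(q_A + q_X) = 0.
Adding the 3 first-order conditions: 318 − 8Q = 0, so Q = 159/4.
Back-substituting: q_A = (92 − 159/2)/2 = 25/4, q_X = (109 − 159/2)/2 = 59/4, q_I = (117 − 159/2)/2 = 75/4.
Price P = 130 - 2·(159/4) = 101/2.
Xenon's profit: (101/2 - 21)·(59/4) - 243 = 1537/8.

192.13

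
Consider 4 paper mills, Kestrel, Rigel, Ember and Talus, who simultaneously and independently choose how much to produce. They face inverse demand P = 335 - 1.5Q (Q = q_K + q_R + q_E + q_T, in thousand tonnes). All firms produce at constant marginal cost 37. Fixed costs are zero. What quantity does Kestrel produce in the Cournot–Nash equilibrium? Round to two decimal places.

39.73

A representative firm's profit is π_i = q_i(335 - 1.5Q) - 37q_i.
Setting ∂π_i/∂q_i = 0 with rivals' quantities fixed: 298 - 3q_i - (3/2)·Σ_{j≠i} q_j = 0.
With identical firms every q_j equals q_i, so Σ_{j≠i} q_j = 3q_i and 298 = (15/2)q_i, giving q_i = 596/15.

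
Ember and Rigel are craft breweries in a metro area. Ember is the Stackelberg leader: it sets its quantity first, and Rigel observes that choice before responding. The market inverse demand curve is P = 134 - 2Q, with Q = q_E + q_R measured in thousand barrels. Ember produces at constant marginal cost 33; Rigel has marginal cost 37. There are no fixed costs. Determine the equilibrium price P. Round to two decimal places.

The follower Rigel best-responds to any q_E: π_R = (134 - 2Q)q_R - 37q_R.
Follower FOC: 97 - 2q_E - 4q_R = 0, so q_R(q_E) = (97 - 2q_E)/4.
Ember substitutes q_R(q_E) into its own profit: π_E = q_E(134 - 2q_E - (97 - 2q_E)/2) - 33q_E = (171/2 - q_E)q_E - 33q_E.
Leader FOC: 105/2 - 2q_E = 0, so q_E = 105/4.
Then q_R = (97 - 2·(105/4))/4 = 89/8.
Total output Q = 299/8, so price P = 134 - 2·(299/8) = 237/4.

59.25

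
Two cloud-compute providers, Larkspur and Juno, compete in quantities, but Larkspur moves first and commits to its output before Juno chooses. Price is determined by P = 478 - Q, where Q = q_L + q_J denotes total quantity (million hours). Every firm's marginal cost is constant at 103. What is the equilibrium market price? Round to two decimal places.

196.75

Solve by backward induction. Given q_L, the follower Juno maximises π_J = (478 - q_L - q_J)q_J - 103q_J.
∂π_J/∂q_J = 375 - q_L - 2q_J = 0 gives the reaction function q_J = (375 - q_L)/2.
Larkspur substitutes q_J(q_L) into its own profit: π_L = q_L(478 - q_L - (375 - q_L)/2) - 103q_L = (581/2 - (1/2)q_L)q_L - 103q_L.
Leader FOC: 375/2 - q_L = 0, so q_L = 375/2.
Then q_J = (375 - 375/2)/2 = 375/4.
Total output Q = 1125/4, so price P = 478 - 1125/4 = 787/4.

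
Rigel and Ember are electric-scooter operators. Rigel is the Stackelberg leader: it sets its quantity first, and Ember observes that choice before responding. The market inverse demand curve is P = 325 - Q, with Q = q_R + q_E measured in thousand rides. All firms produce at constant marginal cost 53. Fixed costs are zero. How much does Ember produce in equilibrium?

68

Solve by backward induction. Given q_R, the follower Ember maximises π_E = (325 - q_R - q_E)q_E - 53q_E.
Follower FOC: 272 - q_R - 2q_E = 0, so q_E(q_R) = (272 - q_R)/2.
The leader anticipates this reaction. Substituting into P = 325 - Q gives P = 189 - (1/2)q_R, so π_R = (189 - (1/2)q_R)q_R - 53q_R.
Leader FOC: 136 - q_R = 0, so q_R = 136.
Then q_E = (272 - 136)/2 = 68.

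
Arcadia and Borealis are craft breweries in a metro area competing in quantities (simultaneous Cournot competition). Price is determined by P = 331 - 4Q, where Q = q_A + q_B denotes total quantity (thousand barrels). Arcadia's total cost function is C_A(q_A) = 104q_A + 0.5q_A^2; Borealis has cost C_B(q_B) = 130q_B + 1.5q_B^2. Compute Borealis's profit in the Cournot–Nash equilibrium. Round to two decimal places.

648.12

Arcadia's profit: π_A = (331 - 4Q)q_A - (104q_A + (1/2)q_A²). Setting ∂π_A/∂q_A = 0: 227 - 9q_A - 4(q_B) = 0.
Borealis's profit: π_B = (331 - 4Q)q_B - (130q_B + (3/2)q_B²). Setting ∂π_B/∂q_B = 0: 201 - 11q_B - 4(q_A) = 0.
Rearranging gives the reaction functions q_A = (227 - 4q_B)/9 and q_B = (201 - 4q_A)/11.
Substituting one into the other gives q_A = 1693/83 and q_B = 901/83.
Price P = 331 - 4·31.2530 = 205.9880.
Borealis's profit: 205.9880·(901/83) - 130·(901/83) - (3/2)(901/83)² = 648.1210.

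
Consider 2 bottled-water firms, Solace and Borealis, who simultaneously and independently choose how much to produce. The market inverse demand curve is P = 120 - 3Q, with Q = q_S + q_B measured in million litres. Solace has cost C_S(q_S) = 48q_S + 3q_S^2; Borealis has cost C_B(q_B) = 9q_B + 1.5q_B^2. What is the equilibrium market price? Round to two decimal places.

Solace's profit: π_S = (120 - 3Q)q_S - (48q_S + 3q_S²). Setting ∂π_S/∂q_S = 0: 72 - 12q_S - 3(q_B) = 0.
Borealis's first-order condition: 111 - 9q_B - 3(q_S) = 0.
Rearranging gives the reaction functions q_S = (72 - 3q_B)/12 and q_B = (111 - 3q_S)/9.
Solving the pair: q_S = 35/11, q_B = 124/11.
Total output Q = 159/11, so price P = 120 - 3·(159/11) = 843/11.

76.64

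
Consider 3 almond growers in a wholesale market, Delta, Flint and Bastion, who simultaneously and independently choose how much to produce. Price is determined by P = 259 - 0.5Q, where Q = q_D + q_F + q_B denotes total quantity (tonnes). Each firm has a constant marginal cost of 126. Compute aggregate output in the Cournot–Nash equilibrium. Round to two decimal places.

A representative firm's profit is π_i = q_i(259 - 0.5Q) - 126q_i.
First-order condition (treating rivals' output as given): 133 - q_i - (1/2)·Σ_{j≠i} q_j = 0.
By symmetry each firm produces the same amount; substituting Σ_{j≠i} q_j = 2q_i yields q_i = 133/2.
Total output Q = 133/2 + 133/2 + 133/2 = 399/2.

199.50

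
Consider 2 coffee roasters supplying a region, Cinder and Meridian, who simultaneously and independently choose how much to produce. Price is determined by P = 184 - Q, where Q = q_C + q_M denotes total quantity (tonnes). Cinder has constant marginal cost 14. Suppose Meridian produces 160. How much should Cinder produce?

5

With the rival's output fixed at 160, Cinder's profit is π_C = (184 - 160 - q_C)q_C - (14q_C) = (24 - q_C)q_C - (14q_C).
∂π_C/∂q_C = 10 - 2q_C = 0, so q_C = 5.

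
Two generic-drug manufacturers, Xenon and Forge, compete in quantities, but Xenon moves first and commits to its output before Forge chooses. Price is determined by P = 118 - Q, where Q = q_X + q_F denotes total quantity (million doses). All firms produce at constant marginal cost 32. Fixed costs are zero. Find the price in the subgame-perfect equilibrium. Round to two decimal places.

The follower Forge best-responds to any q_X: π_F = (118 - Q)q_F - 32q_F.
Follower FOC: 86 - q_X - 2q_F = 0, so q_F(q_X) = (86 - q_X)/2.
Xenon substitutes q_F(q_X) into its own profit: π_X = q_X(118 - q_X - (86 - q_X)/2) - 32q_X = (75 - (1/2)q_X)q_X - 32q_X.
Leader FOC: 43 - q_X = 0, so q_X = 43.
Then q_F = (86 - 43)/2 = 43/2.
Total output Q = 129/2, so price P = 118 - 129/2 = 107/2.

53.50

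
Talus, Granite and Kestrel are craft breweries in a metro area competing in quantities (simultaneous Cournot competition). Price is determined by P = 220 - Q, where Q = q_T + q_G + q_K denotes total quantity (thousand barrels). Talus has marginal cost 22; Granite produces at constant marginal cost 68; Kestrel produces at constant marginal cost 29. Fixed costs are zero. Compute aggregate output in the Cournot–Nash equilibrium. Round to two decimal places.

Talus's profit: π_T = (220 - Q)q_T - (22q_T). Setting ∂π_T/∂q_T = 0: 198 - 2q_T - (q_G + q_K) = 0.
Granite's first-order condition: 152 - 2q_G - (q_T + q_K) = 0.
Kestrel's profit: π_K = (220 - Q)q_K - (29q_K). Setting ∂π_K/∂q_K = 0: 191 - 2q_K - (q_T + q_G) = 0.
Adding the 3 conditions: 541 − 2Q − 2Q = 0, i.e. Q = 541/4.
Back-substituting: q_T = (198 − 541/4) = 251/4, q_G = (152 − 541/4) = 67/4, q_K = (191 − 541/4) = 223/4.
Total output Q = 251/4 + 67/4 + 223/4 = 541/4.

135.25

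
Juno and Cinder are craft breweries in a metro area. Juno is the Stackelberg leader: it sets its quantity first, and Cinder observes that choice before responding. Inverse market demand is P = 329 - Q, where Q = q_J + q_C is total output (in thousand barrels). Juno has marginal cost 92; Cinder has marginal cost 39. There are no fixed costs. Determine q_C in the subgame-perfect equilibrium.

Solve by backward induction. Given q_J, the follower Cinder maximises π_C = (329 - q_J - q_C)q_C - 39q_C.
Follower FOC: 290 - q_J - 2q_C = 0, so q_C(q_J) = (290 - q_J)/2.
Juno substitutes q_C(q_J) into its own profit: π_J = q_J(329 - q_J - (290 - q_J)/2) - 92q_J = (184 - (1/2)q_J)q_J - 92q_J.
Leader FOC: 92 - q_J = 0, so q_J = 92.
Then q_C = (290 - 92)/2 = 99.

99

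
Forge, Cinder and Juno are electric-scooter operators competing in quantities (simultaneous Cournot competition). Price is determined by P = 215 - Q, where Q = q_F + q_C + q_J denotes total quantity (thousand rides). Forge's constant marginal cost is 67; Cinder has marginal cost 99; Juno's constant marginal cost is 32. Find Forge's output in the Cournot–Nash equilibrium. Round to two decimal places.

Forge's profit: π_F = (215 - Q)q_F - (67q_F). Setting ∂π_F/∂q_F = 0: 148 - 2q_F - (q_C + q_J) = 0.
Cinder's profit: π_C = (215 - Q)q_C - (99q_C). Setting ∂π_C/∂q_C = 0: 116 - 2q_C - (q_F + q_J) = 0.
Juno's first-order condition: 183 - 2q_J - (q_F + q_C) = 0.
Adding the 3 first-order conditions: 447 − 4Q = 0, so Q = 447/4.
Back-substituting: q_F = (148 − 447/4) = 145/4, q_C = (116 − 447/4) = 17/4, q_J = (183 − 447/4) = 285/4.

36.25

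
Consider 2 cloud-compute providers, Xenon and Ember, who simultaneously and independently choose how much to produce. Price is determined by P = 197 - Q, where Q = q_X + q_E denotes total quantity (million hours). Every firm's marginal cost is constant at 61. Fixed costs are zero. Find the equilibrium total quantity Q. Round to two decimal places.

Each firm earns π_i = (197 - Q)q_i - 61q_i.
First-order condition (treating rivals' output as given): 136 - 2q_i - q_j = 0.
By symmetry each firm produces the same amount; substituting q_j = q_i yields q_i = 136/3.
Total output Q = 136/3 + 136/3 = 272/3.

90.67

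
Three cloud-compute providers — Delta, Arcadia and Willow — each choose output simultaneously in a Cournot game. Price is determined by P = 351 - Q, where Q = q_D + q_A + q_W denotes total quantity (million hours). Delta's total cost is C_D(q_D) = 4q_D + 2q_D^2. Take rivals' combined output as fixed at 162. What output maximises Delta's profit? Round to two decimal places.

With rivals' combined output fixed at 162, Delta's profit is π_D = (351 - 162 - q_D)q_D - (4q_D + 2q_D²) = (189 - q_D)q_D - (4q_D + 2q_D²).
∂π_D/∂q_D = 185 - 6q_D = 0, so q_D = 185/6.

30.83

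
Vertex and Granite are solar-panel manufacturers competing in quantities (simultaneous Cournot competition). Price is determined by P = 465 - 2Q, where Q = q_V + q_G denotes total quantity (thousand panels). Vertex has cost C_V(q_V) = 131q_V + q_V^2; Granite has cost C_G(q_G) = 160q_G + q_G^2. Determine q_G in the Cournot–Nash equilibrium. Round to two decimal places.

36.31

Vertex's profit: π_V = (465 - 2Q)q_V - (131q_V + q_V²). Setting ∂π_V/∂q_V = 0: 334 - 6q_V - 2(q_G) = 0.
Granite's profit: π_G = (465 - 2Q)q_G - (160q_G + q_G²). Setting ∂π_G/∂q_G = 0: 305 - 6q_G - 2(q_V) = 0.
Rearranging gives the reaction functions q_V = (334 - 2q_G)/6 and q_G = (305 - 2q_V)/6.
Substituting one into the other gives q_V = 697/16 and q_G = 581/16.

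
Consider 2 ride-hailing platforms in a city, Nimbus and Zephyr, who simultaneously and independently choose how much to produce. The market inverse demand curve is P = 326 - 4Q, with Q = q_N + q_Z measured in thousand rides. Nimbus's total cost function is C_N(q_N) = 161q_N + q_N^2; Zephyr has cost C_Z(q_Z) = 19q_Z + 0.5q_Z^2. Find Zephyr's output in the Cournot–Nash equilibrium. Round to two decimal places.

Nimbus's profit: π_N = (326 - 4Q)q_N - (161q_N + q_N²). Setting ∂π_N/∂q_N = 0: 165 - 10q_N - 4(q_Z) = 0.
Zephyr's profit: π_Z = (326 - 4Q)q_Z - (19q_Z + (1/2)q_Z²). Setting ∂π_Z/∂q_Z = 0: 307 - 9q_Z - 4(q_N) = 0.
So q_N = (165 - 4q_Z)/10 and q_Z = (307 - 4q_N)/9.
Substituting one into the other gives q_N = 257/74 and q_Z = 1205/37.

32.57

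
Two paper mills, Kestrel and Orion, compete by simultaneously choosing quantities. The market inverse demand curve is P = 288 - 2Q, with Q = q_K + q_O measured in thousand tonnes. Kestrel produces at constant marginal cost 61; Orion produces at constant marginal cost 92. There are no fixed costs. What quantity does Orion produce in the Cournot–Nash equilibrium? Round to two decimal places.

Kestrel's profit: π_K = (288 - 2Q)q_K - (61q_K). Setting ∂π_K/∂q_K = 0: 227 - 4q_K - 2(q_O) = 0.
Orion's first-order condition: 196 - 4q_O - 2(q_K) = 0.
So q_K = (227 - 2q_O)/4 and q_O = (196 - 2q_K)/4.
Substituting one into the other gives q_K = 43 and q_O = 55/2.

27.50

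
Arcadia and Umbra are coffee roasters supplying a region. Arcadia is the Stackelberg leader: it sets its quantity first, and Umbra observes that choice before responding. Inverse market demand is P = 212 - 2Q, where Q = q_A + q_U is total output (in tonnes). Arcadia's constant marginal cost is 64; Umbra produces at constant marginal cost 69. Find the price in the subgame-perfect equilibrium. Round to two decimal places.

The follower Umbra best-responds to any q_A: π_U = (212 - 2Q)q_U - 69q_U.
Follower FOC: 143 - 2q_A - 4q_U = 0, so q_U(q_A) = (143 - 2q_A)/4.
Arcadia substitutes q_U(q_A) into its own profit: π_A = q_A(212 - 2q_A - (143 - 2q_A)/2) - 64q_A = (281/2 - q_A)q_A - 64q_A.
Leader FOC: 153/2 - 2q_A = 0, so q_A = 153/4.
Then q_U = (143 - 2·(153/4))/4 = 133/8.
Total output Q = 439/8, so price P = 212 - 2·(439/8) = 409/4.

102.25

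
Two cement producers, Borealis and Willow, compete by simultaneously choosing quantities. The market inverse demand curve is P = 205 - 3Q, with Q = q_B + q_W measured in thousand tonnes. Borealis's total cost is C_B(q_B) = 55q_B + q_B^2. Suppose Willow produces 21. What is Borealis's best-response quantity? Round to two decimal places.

With the rival's output fixed at 21, Borealis's profit is π_B = (205 - 3·21 - 3q_B)q_B - (55q_B + q_B²) = (142 - 3q_B)q_B - (55q_B + q_B²).
∂π_B/∂q_B = 87 - 8q_B = 0, so q_B = 87/8.

10.88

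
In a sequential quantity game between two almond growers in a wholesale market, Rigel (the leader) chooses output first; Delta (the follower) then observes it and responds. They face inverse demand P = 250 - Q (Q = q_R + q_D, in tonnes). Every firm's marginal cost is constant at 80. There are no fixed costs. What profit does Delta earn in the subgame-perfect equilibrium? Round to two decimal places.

1806.25

Solve by backward induction. Given q_R, the follower Delta maximises π_D = (250 - q_R - q_D)q_D - 80q_D.
∂π_D/∂q_D = 170 - q_R - 2q_D = 0 gives the reaction function q_D = (170 - q_R)/2.
Rigel substitutes q_D(q_R) into its own profit: π_R = q_R(250 - q_R - (170 - q_R)/2) - 80q_R = (165 - (1/2)q_R)q_R - 80q_R.
Maximising: ∂π_R/∂q_R = 85 - q_R = 0, giving q_R = 85.
Then q_D = (170 - 85)/2 = 85/2.
Price P = 250 - 255/2 = 245/2.
Delta's profit: (245/2 - 80)·(85/2) = 1806.2500.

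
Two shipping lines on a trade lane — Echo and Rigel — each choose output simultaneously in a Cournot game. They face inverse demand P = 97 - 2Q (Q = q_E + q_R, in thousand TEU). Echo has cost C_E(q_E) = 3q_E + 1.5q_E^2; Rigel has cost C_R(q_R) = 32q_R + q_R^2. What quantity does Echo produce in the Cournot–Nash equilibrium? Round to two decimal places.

11.42

Echo's profit: π_E = (97 - 2Q)q_E - (3q_E + (3/2)q_E²). Setting ∂π_E/∂q_E = 0: 94 - 7q_E - 2(q_R) = 0.
Rigel's profit: π_R = (97 - 2Q)q_R - (32q_R + q_R²). Setting ∂π_R/∂q_R = 0: 65 - 6q_R - 2(q_E) = 0.
So q_E = (94 - 2q_R)/7 and q_R = (65 - 2q_E)/6.
Solving the pair: q_E = 217/19, q_R = 267/38.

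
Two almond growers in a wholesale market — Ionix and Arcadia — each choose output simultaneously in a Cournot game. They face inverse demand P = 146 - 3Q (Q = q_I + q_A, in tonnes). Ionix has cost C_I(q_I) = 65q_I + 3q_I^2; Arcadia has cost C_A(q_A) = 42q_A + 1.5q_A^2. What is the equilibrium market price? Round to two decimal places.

Ionix's profit: π_I = (146 - 3Q)q_I - (65q_I + 3q_I²). Setting ∂π_I/∂q_I = 0: 81 - 12q_I - 3(q_A) = 0.
Arcadia's profit: π_A = (146 - 3Q)q_A - (42q_A + (3/2)q_A²). Setting ∂π_A/∂q_A = 0: 104 - 9q_A - 3(q_I) = 0.
Best responses: q_I = (81 - 3q_A)/12, q_A = (104 - 3q_I)/9.
Solving the pair: q_I = 139/33, q_A = 335/33.
Total output Q = 158/11, so price P = 146 - 3·(158/11) = 1132/11.

102.91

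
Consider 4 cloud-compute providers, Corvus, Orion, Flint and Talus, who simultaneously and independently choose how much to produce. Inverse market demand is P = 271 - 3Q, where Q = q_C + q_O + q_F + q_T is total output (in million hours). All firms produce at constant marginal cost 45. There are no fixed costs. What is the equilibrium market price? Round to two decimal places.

90.20

Each firm earns π_i = (271 - 3Q)q_i - 45q_i.
Setting ∂π_i/∂q_i = 0 with rivals' quantities fixed: 226 - 6q_i - 3·Σ_{j≠i} q_j = 0.
With identical firms every q_j equals q_i, so Σ_{j≠i} q_j = 3q_i and 226 = 15q_i, giving q_i = 226/15.
Total output Q = 904/15, so price P = 271 - 3·(904/15) = 451/5.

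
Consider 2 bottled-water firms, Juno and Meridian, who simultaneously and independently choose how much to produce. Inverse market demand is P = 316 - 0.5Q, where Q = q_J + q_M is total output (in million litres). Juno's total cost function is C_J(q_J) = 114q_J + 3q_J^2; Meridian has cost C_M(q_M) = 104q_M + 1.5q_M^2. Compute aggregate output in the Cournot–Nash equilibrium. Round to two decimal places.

Juno's profit: π_J = (316 - 0.5Q)q_J - (114q_J + 3q_J²). Setting ∂π_J/∂q_J = 0: 202 - 7q_J - (1/2)(q_M) = 0.
Meridian's first-order condition: 212 - 4q_M - (1/2)(q_J) = 0.
So q_J = (202 - (1/2)q_M)/7 and q_M = (212 - (1/2)q_J)/4.
Solving the pair: q_J = 936/37, q_M = 1844/37.
Total output Q = 936/37 + 1844/37 = 75.1351.

75.14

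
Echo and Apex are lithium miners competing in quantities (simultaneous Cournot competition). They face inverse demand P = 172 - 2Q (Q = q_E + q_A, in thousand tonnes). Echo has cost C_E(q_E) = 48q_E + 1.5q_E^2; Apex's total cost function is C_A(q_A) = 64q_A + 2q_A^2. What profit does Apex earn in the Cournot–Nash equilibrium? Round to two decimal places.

Echo's profit: π_E = (172 - 2Q)q_E - (48q_E + (3/2)q_E²). Setting ∂π_E/∂q_E = 0: 124 - 7q_E - 2(q_A) = 0.
Apex's first-order condition: 108 - 8q_A - 2(q_E) = 0.
Rearranging gives the reaction functions q_E = (124 - 2q_A)/7 and q_A = (108 - 2q_E)/8.
Substituting one into the other gives q_E = 194/13 and q_A = 127/13.
Price P = 172 - 2·(321/13) = 1594/13.
Apex's profit: (1594/13)·(127/13) - 64·(127/13) - 2(127/13)² = 381.7515.

381.75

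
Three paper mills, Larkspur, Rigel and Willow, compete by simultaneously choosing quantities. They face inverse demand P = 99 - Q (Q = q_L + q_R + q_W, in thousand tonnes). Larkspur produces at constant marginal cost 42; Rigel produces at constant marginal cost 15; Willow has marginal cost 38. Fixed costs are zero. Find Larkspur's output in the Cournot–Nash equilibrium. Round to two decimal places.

Larkspur's profit: π_L = (99 - Q)q_L - (42q_L). Setting ∂π_L/∂q_L = 0: 57 - 2q_L - (q_R + q_W) = 0.
Rigel's profit: π_R = (99 - Q)q_R - (15q_R). Setting ∂π_R/∂q_R = 0: 84 - 2q_R - (q_L + q_W) = 0.
Willow's profit: π_W = (99 - Q)q_W - (38q_W). Setting ∂π_W/∂q_W = 0: 61 - 2q_W - (q_L + q_R) = 0.
Adding the 3 first-order conditions: 202 − 4Q = 0, so Q = 101/2.
Back-substituting: q_L = (57 − 101/2) = 13/2, q_R = (84 − 101/2) = 67/2, q_W = (61 − 101/2) = 21/2.

6.50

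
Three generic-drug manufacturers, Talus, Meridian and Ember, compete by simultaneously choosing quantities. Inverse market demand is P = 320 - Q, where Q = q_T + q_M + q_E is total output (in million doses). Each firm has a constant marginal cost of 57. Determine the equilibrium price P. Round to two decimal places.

A representative firm's profit is π_i = q_i(320 - Q) - 57q_i.
First-order condition (treating rivals' output as given): 263 - 2q_i - Σ_{j≠i} q_j = 0.
With identical firms every q_j equals q_i, so Σ_{j≠i} q_j = 2q_i and 263 = 4q_i, giving q_i = 263/4.
Total output Q = 789/4, so price P = 320 - 789/4 = 491/4.

122.75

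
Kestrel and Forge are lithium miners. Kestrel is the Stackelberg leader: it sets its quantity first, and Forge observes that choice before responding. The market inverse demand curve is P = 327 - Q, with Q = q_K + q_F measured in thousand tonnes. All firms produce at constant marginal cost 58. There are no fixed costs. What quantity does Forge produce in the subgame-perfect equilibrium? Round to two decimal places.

67.25

Solve by backward induction. Given q_K, the follower Forge maximises π_F = (327 - q_K - q_F)q_F - 58q_F.
Follower FOC: 269 - q_K - 2q_F = 0, so q_F(q_K) = (269 - q_K)/2.
Kestrel substitutes q_F(q_K) into its own profit: π_K = q_K(327 - q_K - (269 - q_K)/2) - 58q_K = (385/2 - (1/2)q_K)q_K - 58q_K.
The leader's first-order condition 269/2 - q_K = 0 yields q_K = 269/2.
Then q_F = (269 - 269/2)/2 = 269/4.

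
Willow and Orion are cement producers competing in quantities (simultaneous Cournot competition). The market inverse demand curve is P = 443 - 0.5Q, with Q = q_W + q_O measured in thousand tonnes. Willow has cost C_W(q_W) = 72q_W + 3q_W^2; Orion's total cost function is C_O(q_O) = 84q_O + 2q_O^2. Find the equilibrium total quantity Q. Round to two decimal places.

115.19

Willow's profit: π_W = (443 - 0.5Q)q_W - (72q_W + 3q_W²). Setting ∂π_W/∂q_W = 0: 371 - 7q_W - (1/2)(q_O) = 0.
Orion's first-order condition: 359 - 5q_O - (1/2)(q_W) = 0.
Rearranging gives the reaction functions q_W = (371 - (1/2)q_O)/7 and q_O = (359 - (1/2)q_W)/5.
Solving the pair: q_W = 48.2158, q_O = 66.9784.
Total output Q = 48.2158 + 66.9784 = 115.1942.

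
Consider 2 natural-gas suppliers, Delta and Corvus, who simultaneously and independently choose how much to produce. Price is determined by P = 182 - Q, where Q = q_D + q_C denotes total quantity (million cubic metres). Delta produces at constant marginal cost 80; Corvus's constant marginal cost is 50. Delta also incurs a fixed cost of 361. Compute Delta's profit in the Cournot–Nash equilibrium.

215

Delta's profit: π_D = (182 - Q)q_D - (80q_D). Setting ∂π_D/∂q_D = 0: 102 - 2q_D - (q_C) = 0.
Corvus's profit: π_C = (182 - Q)q_C - (50q_C). Setting ∂π_C/∂q_C = 0: 132 - 2q_C - (q_D) = 0.
Best responses: q_D = (102 - q_C)/2, q_C = (132 - q_D)/2.
Substituting one into the other gives q_D = 24 and q_C = 54.
Price P = 182 - 78 = 104.
Delta's profit: (104 - 80)·24 - 361 = 215.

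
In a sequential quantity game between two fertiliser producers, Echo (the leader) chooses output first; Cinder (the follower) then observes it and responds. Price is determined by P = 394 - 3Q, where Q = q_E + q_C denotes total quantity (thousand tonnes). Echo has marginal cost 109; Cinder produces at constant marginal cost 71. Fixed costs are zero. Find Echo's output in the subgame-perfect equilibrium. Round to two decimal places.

41.17

Solve by backward induction. Given q_E, the follower Cinder maximises π_C = (394 - 3q_E - 3q_C)q_C - 71q_C.
Follower FOC: 323 - 3q_E - 6q_C = 0, so q_C(q_E) = (323 - 3q_E)/6.
The leader anticipates this reaction. Substituting into P = 394 - 3Q gives P = 465/2 - (3/2)q_E, so π_E = (465/2 - (3/2)q_E)q_E - 109q_E.
Maximising: ∂π_E/∂q_E = 247/2 - 3q_E = 0, giving q_E = 247/6.
Then q_C = (323 - 3·(247/6))/6 = 133/4.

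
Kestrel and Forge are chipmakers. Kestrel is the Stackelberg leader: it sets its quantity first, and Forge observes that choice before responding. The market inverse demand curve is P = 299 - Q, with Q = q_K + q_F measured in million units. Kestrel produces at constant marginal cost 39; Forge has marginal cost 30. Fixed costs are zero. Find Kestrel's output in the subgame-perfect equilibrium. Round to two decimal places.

125.50

The follower Forge best-responds to any q_K: π_F = (299 - Q)q_F - 30q_F.
∂π_F/∂q_F = 269 - q_K - 2q_F = 0 gives the reaction function q_F = (269 - q_K)/2.
Kestrel substitutes q_F(q_K) into its own profit: π_K = q_K(299 - q_K - (269 - q_K)/2) - 39q_K = (329/2 - (1/2)q_K)q_K - 39q_K.
Leader FOC: 251/2 - q_K = 0, so q_K = 251/2.
Then q_F = (269 - 251/2)/2 = 287/4.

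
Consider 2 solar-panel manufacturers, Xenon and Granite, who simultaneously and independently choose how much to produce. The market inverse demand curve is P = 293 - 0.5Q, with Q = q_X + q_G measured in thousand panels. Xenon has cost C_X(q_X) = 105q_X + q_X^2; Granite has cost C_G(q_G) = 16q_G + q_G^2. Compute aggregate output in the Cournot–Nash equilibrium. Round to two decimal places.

Xenon's profit: π_X = (293 - 0.5Q)q_X - (105q_X + q_X²). Setting ∂π_X/∂q_X = 0: 188 - 3q_X - (1/2)(q_G) = 0.
Granite's first-order condition: 277 - 3q_G - (1/2)(q_X) = 0.
Rearranging gives the reaction functions q_X = (188 - (1/2)q_G)/3 and q_G = (277 - (1/2)q_X)/3.
Substituting one into the other gives q_X = 1702/35 and q_G = 84.2286.
Total output Q = 1702/35 + 84.2286 = 930/7.

132.86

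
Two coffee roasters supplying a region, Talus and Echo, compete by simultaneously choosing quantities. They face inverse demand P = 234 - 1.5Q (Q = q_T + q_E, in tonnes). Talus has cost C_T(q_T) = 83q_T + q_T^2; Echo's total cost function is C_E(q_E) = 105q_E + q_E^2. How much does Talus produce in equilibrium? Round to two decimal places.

Talus's profit: π_T = (234 - 1.5Q)q_T - (83q_T + q_T²). Setting ∂π_T/∂q_T = 0: 151 - 5q_T - (3/2)(q_E) = 0.
Echo's profit: π_E = (234 - 1.5Q)q_E - (105q_E + q_E²). Setting ∂π_E/∂q_E = 0: 129 - 5q_E - (3/2)(q_T) = 0.
So q_T = (151 - (3/2)q_E)/5 and q_E = (129 - (3/2)q_T)/5.
Substituting one into the other gives q_T = 24.6813 and q_E = 1674/91.

24.68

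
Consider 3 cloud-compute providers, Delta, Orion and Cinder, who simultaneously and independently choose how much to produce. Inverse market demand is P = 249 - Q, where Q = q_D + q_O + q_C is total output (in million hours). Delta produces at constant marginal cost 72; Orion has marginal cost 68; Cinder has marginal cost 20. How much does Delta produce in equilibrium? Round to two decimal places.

Delta's profit: π_D = (249 - Q)q_D - (72q_D). Setting ∂π_D/∂q_D = 0: 177 - 2q_D - (q_O + q_C) = 0.
Orion's first-order condition: 181 - 2q_O - (q_D + q_C) = 0.
Cinder's first-order condition: 229 - 2q_C - (q_D + q_O) = 0.
Adding the 3 first-order conditions: 587 − 4Q = 0, so Q = 587/4.
Back-substituting: q_D = (177 − 587/4) = 121/4, q_O = (181 − 587/4) = 137/4, q_C = (229 − 587/4) = 329/4.

30.25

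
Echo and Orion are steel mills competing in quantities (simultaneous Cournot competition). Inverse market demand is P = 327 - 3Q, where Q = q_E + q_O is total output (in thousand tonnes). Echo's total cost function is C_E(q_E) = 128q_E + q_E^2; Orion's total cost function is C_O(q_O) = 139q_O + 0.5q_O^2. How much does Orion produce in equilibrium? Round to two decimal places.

19.30

Echo's profit: π_E = (327 - 3Q)q_E - (128q_E + q_E²). Setting ∂π_E/∂q_E = 0: 199 - 8q_E - 3(q_O) = 0.
Orion's profit: π_O = (327 - 3Q)q_O - (139q_O + (1/2)q_O²). Setting ∂π_O/∂q_O = 0: 188 - 7q_O - 3(q_E) = 0.
Best responses: q_E = (199 - 3q_O)/8, q_O = (188 - 3q_E)/7.
Substituting one into the other gives q_E = 829/47 and q_O = 907/47.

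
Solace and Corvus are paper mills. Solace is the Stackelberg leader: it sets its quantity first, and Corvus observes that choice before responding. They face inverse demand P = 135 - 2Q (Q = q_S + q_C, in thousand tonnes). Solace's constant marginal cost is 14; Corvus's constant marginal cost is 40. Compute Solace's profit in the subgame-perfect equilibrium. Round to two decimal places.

The follower Corvus best-responds to any q_S: π_C = (135 - 2Q)q_C - 40q_C.
∂π_C/∂q_C = 95 - 2q_S - 4q_C = 0 gives the reaction function q_C = (95 - 2q_S)/4.
The leader anticipates this reaction. Substituting into P = 135 - 2Q gives P = 175/2 - q_S, so π_S = (175/2 - q_S)q_S - 14q_S.
Leader FOC: 147/2 - 2q_S = 0, so q_S = 147/4.
Then q_C = (95 - 2·(147/4))/4 = 43/8.
Price P = 135 - 2·(337/8) = 203/4.
Solace's profit: (203/4 - 14)·(147/4) = 1350.5625.

1350.56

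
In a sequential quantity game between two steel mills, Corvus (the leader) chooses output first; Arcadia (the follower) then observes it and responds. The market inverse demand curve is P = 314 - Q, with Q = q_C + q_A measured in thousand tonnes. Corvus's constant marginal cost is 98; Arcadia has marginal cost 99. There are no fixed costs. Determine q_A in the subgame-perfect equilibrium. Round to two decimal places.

The follower Arcadia best-responds to any q_C: π_A = (314 - Q)q_A - 99q_A.
Follower FOC: 215 - q_C - 2q_A = 0, so q_A(q_C) = (215 - q_C)/2.
Corvus substitutes q_A(q_C) into its own profit: π_C = q_C(314 - q_C - (215 - q_C)/2) - 98q_C = (413/2 - (1/2)q_C)q_C - 98q_C.
Maximising: ∂π_C/∂q_C = 217/2 - q_C = 0, giving q_C = 217/2.
Then q_A = (215 - 217/2)/2 = 213/4.

53.25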